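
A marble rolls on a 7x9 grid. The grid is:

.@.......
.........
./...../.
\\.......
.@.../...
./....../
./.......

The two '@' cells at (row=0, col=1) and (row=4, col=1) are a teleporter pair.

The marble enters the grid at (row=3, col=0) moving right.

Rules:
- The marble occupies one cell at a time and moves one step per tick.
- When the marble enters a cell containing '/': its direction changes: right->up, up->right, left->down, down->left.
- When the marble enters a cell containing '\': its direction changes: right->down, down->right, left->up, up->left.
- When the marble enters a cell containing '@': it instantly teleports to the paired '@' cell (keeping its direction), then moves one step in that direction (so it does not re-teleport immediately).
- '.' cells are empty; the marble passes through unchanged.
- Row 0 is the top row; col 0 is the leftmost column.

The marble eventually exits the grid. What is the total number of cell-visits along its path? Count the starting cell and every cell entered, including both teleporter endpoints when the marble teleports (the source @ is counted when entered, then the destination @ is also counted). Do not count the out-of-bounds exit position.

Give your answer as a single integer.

Answer: 4

Derivation:
Step 1: enter (3,0), '\' deflects right->down, move down to (4,0)
Step 2: enter (4,0), '.' pass, move down to (5,0)
Step 3: enter (5,0), '.' pass, move down to (6,0)
Step 4: enter (6,0), '.' pass, move down to (7,0)
Step 5: at (7,0) — EXIT via bottom edge, pos 0
Path length (cell visits): 4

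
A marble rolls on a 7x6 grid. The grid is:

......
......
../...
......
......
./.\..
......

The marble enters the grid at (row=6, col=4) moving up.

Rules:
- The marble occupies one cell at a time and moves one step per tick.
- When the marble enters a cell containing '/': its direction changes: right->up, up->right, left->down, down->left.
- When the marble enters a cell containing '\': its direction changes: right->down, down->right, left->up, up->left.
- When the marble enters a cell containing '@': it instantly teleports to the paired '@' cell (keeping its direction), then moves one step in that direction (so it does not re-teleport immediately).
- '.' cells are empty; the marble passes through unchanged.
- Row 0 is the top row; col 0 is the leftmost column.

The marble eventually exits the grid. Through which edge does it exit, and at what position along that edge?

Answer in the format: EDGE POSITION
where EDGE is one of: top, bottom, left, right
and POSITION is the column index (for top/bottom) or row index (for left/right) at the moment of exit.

Answer: top 4

Derivation:
Step 1: enter (6,4), '.' pass, move up to (5,4)
Step 2: enter (5,4), '.' pass, move up to (4,4)
Step 3: enter (4,4), '.' pass, move up to (3,4)
Step 4: enter (3,4), '.' pass, move up to (2,4)
Step 5: enter (2,4), '.' pass, move up to (1,4)
Step 6: enter (1,4), '.' pass, move up to (0,4)
Step 7: enter (0,4), '.' pass, move up to (-1,4)
Step 8: at (-1,4) — EXIT via top edge, pos 4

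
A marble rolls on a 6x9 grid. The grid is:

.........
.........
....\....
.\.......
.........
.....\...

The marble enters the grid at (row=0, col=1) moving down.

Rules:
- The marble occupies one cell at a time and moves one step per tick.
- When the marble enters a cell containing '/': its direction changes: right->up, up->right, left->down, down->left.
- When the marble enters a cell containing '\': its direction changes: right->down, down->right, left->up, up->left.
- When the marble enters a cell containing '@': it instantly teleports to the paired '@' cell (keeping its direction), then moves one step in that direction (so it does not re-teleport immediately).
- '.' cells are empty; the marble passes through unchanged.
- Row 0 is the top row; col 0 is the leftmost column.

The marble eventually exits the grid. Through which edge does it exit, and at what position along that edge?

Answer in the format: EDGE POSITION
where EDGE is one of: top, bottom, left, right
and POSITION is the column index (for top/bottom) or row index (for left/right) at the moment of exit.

Step 1: enter (0,1), '.' pass, move down to (1,1)
Step 2: enter (1,1), '.' pass, move down to (2,1)
Step 3: enter (2,1), '.' pass, move down to (3,1)
Step 4: enter (3,1), '\' deflects down->right, move right to (3,2)
Step 5: enter (3,2), '.' pass, move right to (3,3)
Step 6: enter (3,3), '.' pass, move right to (3,4)
Step 7: enter (3,4), '.' pass, move right to (3,5)
Step 8: enter (3,5), '.' pass, move right to (3,6)
Step 9: enter (3,6), '.' pass, move right to (3,7)
Step 10: enter (3,7), '.' pass, move right to (3,8)
Step 11: enter (3,8), '.' pass, move right to (3,9)
Step 12: at (3,9) — EXIT via right edge, pos 3

Answer: right 3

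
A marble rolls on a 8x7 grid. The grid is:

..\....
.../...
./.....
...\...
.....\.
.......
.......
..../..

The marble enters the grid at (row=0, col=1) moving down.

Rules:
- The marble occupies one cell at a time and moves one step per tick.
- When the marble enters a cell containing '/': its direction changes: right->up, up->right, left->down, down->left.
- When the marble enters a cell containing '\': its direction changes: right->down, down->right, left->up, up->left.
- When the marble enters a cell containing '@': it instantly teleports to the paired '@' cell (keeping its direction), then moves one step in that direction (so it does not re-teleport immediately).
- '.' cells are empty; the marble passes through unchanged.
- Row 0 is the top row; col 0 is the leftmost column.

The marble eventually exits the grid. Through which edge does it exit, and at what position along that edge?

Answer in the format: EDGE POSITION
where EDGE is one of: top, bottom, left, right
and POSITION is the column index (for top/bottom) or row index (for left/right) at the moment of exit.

Step 1: enter (0,1), '.' pass, move down to (1,1)
Step 2: enter (1,1), '.' pass, move down to (2,1)
Step 3: enter (2,1), '/' deflects down->left, move left to (2,0)
Step 4: enter (2,0), '.' pass, move left to (2,-1)
Step 5: at (2,-1) — EXIT via left edge, pos 2

Answer: left 2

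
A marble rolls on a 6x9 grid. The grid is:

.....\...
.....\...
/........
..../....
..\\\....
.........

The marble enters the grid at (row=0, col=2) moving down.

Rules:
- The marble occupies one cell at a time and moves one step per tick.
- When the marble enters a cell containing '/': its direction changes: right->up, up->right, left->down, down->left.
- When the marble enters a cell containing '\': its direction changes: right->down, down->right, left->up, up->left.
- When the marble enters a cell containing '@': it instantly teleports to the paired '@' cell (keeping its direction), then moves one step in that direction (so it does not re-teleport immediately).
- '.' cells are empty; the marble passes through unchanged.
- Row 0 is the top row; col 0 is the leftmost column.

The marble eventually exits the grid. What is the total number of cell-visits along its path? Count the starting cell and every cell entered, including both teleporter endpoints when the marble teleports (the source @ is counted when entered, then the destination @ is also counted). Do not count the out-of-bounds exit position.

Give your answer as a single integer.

Answer: 7

Derivation:
Step 1: enter (0,2), '.' pass, move down to (1,2)
Step 2: enter (1,2), '.' pass, move down to (2,2)
Step 3: enter (2,2), '.' pass, move down to (3,2)
Step 4: enter (3,2), '.' pass, move down to (4,2)
Step 5: enter (4,2), '\' deflects down->right, move right to (4,3)
Step 6: enter (4,3), '\' deflects right->down, move down to (5,3)
Step 7: enter (5,3), '.' pass, move down to (6,3)
Step 8: at (6,3) — EXIT via bottom edge, pos 3
Path length (cell visits): 7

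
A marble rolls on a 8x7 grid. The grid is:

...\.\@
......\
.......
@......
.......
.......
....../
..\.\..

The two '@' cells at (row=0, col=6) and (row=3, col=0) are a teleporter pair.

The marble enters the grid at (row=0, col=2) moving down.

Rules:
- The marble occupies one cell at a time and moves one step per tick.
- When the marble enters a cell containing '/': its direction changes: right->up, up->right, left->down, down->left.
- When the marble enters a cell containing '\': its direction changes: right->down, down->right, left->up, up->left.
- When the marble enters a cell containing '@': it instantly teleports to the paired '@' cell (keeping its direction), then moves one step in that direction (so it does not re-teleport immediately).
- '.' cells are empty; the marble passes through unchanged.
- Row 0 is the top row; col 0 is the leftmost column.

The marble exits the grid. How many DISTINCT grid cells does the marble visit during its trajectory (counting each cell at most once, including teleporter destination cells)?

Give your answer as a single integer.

Answer: 10

Derivation:
Step 1: enter (0,2), '.' pass, move down to (1,2)
Step 2: enter (1,2), '.' pass, move down to (2,2)
Step 3: enter (2,2), '.' pass, move down to (3,2)
Step 4: enter (3,2), '.' pass, move down to (4,2)
Step 5: enter (4,2), '.' pass, move down to (5,2)
Step 6: enter (5,2), '.' pass, move down to (6,2)
Step 7: enter (6,2), '.' pass, move down to (7,2)
Step 8: enter (7,2), '\' deflects down->right, move right to (7,3)
Step 9: enter (7,3), '.' pass, move right to (7,4)
Step 10: enter (7,4), '\' deflects right->down, move down to (8,4)
Step 11: at (8,4) — EXIT via bottom edge, pos 4
Distinct cells visited: 10 (path length 10)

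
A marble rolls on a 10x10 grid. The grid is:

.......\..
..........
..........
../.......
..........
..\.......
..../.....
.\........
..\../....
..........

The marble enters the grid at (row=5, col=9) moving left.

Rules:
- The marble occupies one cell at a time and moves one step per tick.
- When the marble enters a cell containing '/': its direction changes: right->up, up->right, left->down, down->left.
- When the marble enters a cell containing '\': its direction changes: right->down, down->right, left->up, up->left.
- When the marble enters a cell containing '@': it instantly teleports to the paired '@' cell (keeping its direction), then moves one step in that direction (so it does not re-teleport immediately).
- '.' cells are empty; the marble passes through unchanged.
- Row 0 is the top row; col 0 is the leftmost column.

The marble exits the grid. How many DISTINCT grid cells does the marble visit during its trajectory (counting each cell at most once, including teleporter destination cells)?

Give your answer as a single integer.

Answer: 17

Derivation:
Step 1: enter (5,9), '.' pass, move left to (5,8)
Step 2: enter (5,8), '.' pass, move left to (5,7)
Step 3: enter (5,7), '.' pass, move left to (5,6)
Step 4: enter (5,6), '.' pass, move left to (5,5)
Step 5: enter (5,5), '.' pass, move left to (5,4)
Step 6: enter (5,4), '.' pass, move left to (5,3)
Step 7: enter (5,3), '.' pass, move left to (5,2)
Step 8: enter (5,2), '\' deflects left->up, move up to (4,2)
Step 9: enter (4,2), '.' pass, move up to (3,2)
Step 10: enter (3,2), '/' deflects up->right, move right to (3,3)
Step 11: enter (3,3), '.' pass, move right to (3,4)
Step 12: enter (3,4), '.' pass, move right to (3,5)
Step 13: enter (3,5), '.' pass, move right to (3,6)
Step 14: enter (3,6), '.' pass, move right to (3,7)
Step 15: enter (3,7), '.' pass, move right to (3,8)
Step 16: enter (3,8), '.' pass, move right to (3,9)
Step 17: enter (3,9), '.' pass, move right to (3,10)
Step 18: at (3,10) — EXIT via right edge, pos 3
Distinct cells visited: 17 (path length 17)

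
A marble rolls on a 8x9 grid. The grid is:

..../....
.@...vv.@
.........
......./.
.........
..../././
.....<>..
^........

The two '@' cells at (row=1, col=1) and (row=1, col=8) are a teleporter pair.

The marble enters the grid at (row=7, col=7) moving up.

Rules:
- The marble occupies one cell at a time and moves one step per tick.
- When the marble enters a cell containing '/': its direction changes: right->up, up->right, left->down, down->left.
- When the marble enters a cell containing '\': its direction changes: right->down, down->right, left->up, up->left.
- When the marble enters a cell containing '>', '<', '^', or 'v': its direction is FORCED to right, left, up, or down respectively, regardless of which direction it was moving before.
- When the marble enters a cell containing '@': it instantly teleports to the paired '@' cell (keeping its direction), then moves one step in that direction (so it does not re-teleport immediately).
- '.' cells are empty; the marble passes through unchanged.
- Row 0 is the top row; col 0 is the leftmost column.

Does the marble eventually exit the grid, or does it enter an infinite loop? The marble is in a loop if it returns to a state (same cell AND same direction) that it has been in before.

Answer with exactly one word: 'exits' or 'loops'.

Step 1: enter (7,7), '.' pass, move up to (6,7)
Step 2: enter (6,7), '.' pass, move up to (5,7)
Step 3: enter (5,7), '.' pass, move up to (4,7)
Step 4: enter (4,7), '.' pass, move up to (3,7)
Step 5: enter (3,7), '/' deflects up->right, move right to (3,8)
Step 6: enter (3,8), '.' pass, move right to (3,9)
Step 7: at (3,9) — EXIT via right edge, pos 3

Answer: exits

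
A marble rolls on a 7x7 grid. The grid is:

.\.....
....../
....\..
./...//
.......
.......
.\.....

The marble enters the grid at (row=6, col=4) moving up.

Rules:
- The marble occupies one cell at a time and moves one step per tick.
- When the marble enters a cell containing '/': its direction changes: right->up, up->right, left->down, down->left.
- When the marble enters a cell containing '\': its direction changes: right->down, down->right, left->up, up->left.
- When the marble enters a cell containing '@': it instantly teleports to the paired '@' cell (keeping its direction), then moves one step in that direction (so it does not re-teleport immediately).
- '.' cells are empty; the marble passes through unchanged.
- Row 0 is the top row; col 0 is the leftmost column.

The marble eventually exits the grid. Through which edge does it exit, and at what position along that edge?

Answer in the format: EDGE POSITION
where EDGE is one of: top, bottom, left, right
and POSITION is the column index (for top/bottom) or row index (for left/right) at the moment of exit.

Answer: left 2

Derivation:
Step 1: enter (6,4), '.' pass, move up to (5,4)
Step 2: enter (5,4), '.' pass, move up to (4,4)
Step 3: enter (4,4), '.' pass, move up to (3,4)
Step 4: enter (3,4), '.' pass, move up to (2,4)
Step 5: enter (2,4), '\' deflects up->left, move left to (2,3)
Step 6: enter (2,3), '.' pass, move left to (2,2)
Step 7: enter (2,2), '.' pass, move left to (2,1)
Step 8: enter (2,1), '.' pass, move left to (2,0)
Step 9: enter (2,0), '.' pass, move left to (2,-1)
Step 10: at (2,-1) — EXIT via left edge, pos 2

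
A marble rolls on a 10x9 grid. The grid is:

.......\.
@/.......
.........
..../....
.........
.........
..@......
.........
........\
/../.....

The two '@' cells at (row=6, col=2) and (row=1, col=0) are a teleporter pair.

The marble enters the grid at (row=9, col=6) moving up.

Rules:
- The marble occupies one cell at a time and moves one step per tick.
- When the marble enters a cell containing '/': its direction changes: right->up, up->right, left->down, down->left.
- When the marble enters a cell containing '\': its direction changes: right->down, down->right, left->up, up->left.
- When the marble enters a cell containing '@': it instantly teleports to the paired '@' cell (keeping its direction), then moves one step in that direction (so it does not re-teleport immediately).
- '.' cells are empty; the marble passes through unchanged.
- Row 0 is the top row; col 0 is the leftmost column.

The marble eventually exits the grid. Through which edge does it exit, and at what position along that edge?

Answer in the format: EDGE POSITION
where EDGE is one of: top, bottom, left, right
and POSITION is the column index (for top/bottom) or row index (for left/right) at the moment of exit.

Answer: top 6

Derivation:
Step 1: enter (9,6), '.' pass, move up to (8,6)
Step 2: enter (8,6), '.' pass, move up to (7,6)
Step 3: enter (7,6), '.' pass, move up to (6,6)
Step 4: enter (6,6), '.' pass, move up to (5,6)
Step 5: enter (5,6), '.' pass, move up to (4,6)
Step 6: enter (4,6), '.' pass, move up to (3,6)
Step 7: enter (3,6), '.' pass, move up to (2,6)
Step 8: enter (2,6), '.' pass, move up to (1,6)
Step 9: enter (1,6), '.' pass, move up to (0,6)
Step 10: enter (0,6), '.' pass, move up to (-1,6)
Step 11: at (-1,6) — EXIT via top edge, pos 6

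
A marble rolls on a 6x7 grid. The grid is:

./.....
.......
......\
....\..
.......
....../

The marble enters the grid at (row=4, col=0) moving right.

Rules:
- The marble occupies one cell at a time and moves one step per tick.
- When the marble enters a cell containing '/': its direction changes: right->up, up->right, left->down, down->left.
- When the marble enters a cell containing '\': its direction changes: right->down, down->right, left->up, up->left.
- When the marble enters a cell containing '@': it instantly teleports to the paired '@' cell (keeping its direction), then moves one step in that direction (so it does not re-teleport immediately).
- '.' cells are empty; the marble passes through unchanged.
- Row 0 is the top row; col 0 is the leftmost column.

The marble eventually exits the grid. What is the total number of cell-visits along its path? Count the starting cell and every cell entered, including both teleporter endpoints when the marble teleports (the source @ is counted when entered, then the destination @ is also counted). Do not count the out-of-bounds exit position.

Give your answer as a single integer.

Answer: 7

Derivation:
Step 1: enter (4,0), '.' pass, move right to (4,1)
Step 2: enter (4,1), '.' pass, move right to (4,2)
Step 3: enter (4,2), '.' pass, move right to (4,3)
Step 4: enter (4,3), '.' pass, move right to (4,4)
Step 5: enter (4,4), '.' pass, move right to (4,5)
Step 6: enter (4,5), '.' pass, move right to (4,6)
Step 7: enter (4,6), '.' pass, move right to (4,7)
Step 8: at (4,7) — EXIT via right edge, pos 4
Path length (cell visits): 7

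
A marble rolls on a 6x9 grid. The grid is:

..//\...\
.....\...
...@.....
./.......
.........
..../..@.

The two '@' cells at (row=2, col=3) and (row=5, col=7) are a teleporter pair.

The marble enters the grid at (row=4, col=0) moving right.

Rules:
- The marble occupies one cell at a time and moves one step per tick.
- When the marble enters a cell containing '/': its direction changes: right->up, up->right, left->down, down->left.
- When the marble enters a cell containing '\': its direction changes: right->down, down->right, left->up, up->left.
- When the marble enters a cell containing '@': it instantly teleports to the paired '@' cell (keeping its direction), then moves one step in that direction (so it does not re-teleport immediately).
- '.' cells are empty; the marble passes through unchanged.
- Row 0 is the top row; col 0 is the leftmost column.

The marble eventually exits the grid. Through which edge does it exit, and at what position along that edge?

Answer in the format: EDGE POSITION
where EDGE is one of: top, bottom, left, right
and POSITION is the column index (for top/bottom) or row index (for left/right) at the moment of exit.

Answer: right 4

Derivation:
Step 1: enter (4,0), '.' pass, move right to (4,1)
Step 2: enter (4,1), '.' pass, move right to (4,2)
Step 3: enter (4,2), '.' pass, move right to (4,3)
Step 4: enter (4,3), '.' pass, move right to (4,4)
Step 5: enter (4,4), '.' pass, move right to (4,5)
Step 6: enter (4,5), '.' pass, move right to (4,6)
Step 7: enter (4,6), '.' pass, move right to (4,7)
Step 8: enter (4,7), '.' pass, move right to (4,8)
Step 9: enter (4,8), '.' pass, move right to (4,9)
Step 10: at (4,9) — EXIT via right edge, pos 4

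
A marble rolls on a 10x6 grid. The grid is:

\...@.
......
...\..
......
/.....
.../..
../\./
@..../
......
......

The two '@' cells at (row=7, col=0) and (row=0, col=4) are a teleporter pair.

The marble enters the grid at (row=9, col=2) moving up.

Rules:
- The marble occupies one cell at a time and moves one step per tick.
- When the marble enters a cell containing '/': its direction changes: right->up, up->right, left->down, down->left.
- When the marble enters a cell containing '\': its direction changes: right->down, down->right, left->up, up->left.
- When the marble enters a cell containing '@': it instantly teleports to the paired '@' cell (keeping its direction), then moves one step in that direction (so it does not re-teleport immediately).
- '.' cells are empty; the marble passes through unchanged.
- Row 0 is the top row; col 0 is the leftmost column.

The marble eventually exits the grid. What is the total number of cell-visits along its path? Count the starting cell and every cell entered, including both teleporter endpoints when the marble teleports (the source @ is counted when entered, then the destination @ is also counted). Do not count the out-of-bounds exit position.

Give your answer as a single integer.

Answer: 8

Derivation:
Step 1: enter (9,2), '.' pass, move up to (8,2)
Step 2: enter (8,2), '.' pass, move up to (7,2)
Step 3: enter (7,2), '.' pass, move up to (6,2)
Step 4: enter (6,2), '/' deflects up->right, move right to (6,3)
Step 5: enter (6,3), '\' deflects right->down, move down to (7,3)
Step 6: enter (7,3), '.' pass, move down to (8,3)
Step 7: enter (8,3), '.' pass, move down to (9,3)
Step 8: enter (9,3), '.' pass, move down to (10,3)
Step 9: at (10,3) — EXIT via bottom edge, pos 3
Path length (cell visits): 8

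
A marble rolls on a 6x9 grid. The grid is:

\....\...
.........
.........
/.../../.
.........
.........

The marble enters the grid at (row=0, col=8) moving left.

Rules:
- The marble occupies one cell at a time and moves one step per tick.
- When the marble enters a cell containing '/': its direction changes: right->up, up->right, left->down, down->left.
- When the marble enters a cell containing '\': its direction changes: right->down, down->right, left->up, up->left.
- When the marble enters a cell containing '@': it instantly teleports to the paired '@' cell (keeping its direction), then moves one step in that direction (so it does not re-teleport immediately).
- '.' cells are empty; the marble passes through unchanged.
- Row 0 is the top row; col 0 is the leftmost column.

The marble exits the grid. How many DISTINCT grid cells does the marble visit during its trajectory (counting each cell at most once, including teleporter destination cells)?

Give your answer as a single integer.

Answer: 4

Derivation:
Step 1: enter (0,8), '.' pass, move left to (0,7)
Step 2: enter (0,7), '.' pass, move left to (0,6)
Step 3: enter (0,6), '.' pass, move left to (0,5)
Step 4: enter (0,5), '\' deflects left->up, move up to (-1,5)
Step 5: at (-1,5) — EXIT via top edge, pos 5
Distinct cells visited: 4 (path length 4)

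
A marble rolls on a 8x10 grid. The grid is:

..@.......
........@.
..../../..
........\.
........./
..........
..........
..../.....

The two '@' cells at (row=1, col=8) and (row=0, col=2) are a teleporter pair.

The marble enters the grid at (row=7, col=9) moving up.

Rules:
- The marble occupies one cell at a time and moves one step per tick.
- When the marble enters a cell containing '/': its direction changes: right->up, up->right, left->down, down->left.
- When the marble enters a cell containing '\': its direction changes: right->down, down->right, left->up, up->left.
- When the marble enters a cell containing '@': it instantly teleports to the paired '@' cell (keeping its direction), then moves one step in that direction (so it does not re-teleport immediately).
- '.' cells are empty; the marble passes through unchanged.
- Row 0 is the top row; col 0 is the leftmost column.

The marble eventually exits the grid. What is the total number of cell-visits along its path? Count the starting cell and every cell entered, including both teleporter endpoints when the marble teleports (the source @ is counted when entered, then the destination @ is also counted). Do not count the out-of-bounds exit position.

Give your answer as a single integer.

Step 1: enter (7,9), '.' pass, move up to (6,9)
Step 2: enter (6,9), '.' pass, move up to (5,9)
Step 3: enter (5,9), '.' pass, move up to (4,9)
Step 4: enter (4,9), '/' deflects up->right, move right to (4,10)
Step 5: at (4,10) — EXIT via right edge, pos 4
Path length (cell visits): 4

Answer: 4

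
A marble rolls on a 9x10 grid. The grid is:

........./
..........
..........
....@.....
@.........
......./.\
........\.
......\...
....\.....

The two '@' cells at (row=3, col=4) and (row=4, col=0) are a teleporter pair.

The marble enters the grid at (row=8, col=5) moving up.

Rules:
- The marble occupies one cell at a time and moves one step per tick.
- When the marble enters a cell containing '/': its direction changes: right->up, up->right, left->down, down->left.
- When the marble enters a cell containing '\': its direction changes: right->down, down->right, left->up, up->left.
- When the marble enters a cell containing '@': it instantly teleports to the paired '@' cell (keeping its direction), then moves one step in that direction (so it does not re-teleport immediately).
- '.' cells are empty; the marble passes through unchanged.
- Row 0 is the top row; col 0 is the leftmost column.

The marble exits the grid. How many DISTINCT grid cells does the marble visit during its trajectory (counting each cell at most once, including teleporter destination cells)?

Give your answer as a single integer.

Step 1: enter (8,5), '.' pass, move up to (7,5)
Step 2: enter (7,5), '.' pass, move up to (6,5)
Step 3: enter (6,5), '.' pass, move up to (5,5)
Step 4: enter (5,5), '.' pass, move up to (4,5)
Step 5: enter (4,5), '.' pass, move up to (3,5)
Step 6: enter (3,5), '.' pass, move up to (2,5)
Step 7: enter (2,5), '.' pass, move up to (1,5)
Step 8: enter (1,5), '.' pass, move up to (0,5)
Step 9: enter (0,5), '.' pass, move up to (-1,5)
Step 10: at (-1,5) — EXIT via top edge, pos 5
Distinct cells visited: 9 (path length 9)

Answer: 9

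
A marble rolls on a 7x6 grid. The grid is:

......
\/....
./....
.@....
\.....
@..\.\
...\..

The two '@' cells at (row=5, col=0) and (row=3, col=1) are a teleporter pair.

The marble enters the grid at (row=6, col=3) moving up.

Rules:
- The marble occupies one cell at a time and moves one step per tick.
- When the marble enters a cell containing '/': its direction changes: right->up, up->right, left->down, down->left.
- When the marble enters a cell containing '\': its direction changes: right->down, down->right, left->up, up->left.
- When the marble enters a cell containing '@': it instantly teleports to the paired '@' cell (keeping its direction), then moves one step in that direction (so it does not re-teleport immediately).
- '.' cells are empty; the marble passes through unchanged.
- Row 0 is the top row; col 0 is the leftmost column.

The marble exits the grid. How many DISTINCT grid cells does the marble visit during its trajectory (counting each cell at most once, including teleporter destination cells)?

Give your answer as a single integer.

Step 1: enter (6,3), '\' deflects up->left, move left to (6,2)
Step 2: enter (6,2), '.' pass, move left to (6,1)
Step 3: enter (6,1), '.' pass, move left to (6,0)
Step 4: enter (6,0), '.' pass, move left to (6,-1)
Step 5: at (6,-1) — EXIT via left edge, pos 6
Distinct cells visited: 4 (path length 4)

Answer: 4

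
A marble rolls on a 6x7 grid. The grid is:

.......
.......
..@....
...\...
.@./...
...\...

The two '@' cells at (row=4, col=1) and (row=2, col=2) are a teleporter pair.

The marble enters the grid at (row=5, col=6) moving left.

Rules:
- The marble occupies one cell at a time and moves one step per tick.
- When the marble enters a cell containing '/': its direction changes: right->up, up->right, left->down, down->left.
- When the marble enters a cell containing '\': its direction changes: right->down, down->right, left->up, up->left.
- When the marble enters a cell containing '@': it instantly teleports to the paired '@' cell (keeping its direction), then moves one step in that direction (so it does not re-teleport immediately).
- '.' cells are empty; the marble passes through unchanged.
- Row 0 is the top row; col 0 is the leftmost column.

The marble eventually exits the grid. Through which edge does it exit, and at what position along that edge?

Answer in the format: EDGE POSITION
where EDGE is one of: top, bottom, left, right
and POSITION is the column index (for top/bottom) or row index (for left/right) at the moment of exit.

Step 1: enter (5,6), '.' pass, move left to (5,5)
Step 2: enter (5,5), '.' pass, move left to (5,4)
Step 3: enter (5,4), '.' pass, move left to (5,3)
Step 4: enter (5,3), '\' deflects left->up, move up to (4,3)
Step 5: enter (4,3), '/' deflects up->right, move right to (4,4)
Step 6: enter (4,4), '.' pass, move right to (4,5)
Step 7: enter (4,5), '.' pass, move right to (4,6)
Step 8: enter (4,6), '.' pass, move right to (4,7)
Step 9: at (4,7) — EXIT via right edge, pos 4

Answer: right 4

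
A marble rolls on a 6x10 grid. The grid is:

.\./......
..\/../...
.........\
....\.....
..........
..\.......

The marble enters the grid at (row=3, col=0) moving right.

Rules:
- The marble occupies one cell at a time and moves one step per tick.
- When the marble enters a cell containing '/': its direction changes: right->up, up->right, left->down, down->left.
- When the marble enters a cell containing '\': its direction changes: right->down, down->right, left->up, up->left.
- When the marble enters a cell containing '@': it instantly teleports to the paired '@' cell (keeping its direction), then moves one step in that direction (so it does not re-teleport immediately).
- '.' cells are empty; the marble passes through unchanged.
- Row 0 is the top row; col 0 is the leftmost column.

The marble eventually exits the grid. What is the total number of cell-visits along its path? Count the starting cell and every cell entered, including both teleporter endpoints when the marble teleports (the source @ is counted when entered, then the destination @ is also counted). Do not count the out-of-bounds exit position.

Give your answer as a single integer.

Answer: 7

Derivation:
Step 1: enter (3,0), '.' pass, move right to (3,1)
Step 2: enter (3,1), '.' pass, move right to (3,2)
Step 3: enter (3,2), '.' pass, move right to (3,3)
Step 4: enter (3,3), '.' pass, move right to (3,4)
Step 5: enter (3,4), '\' deflects right->down, move down to (4,4)
Step 6: enter (4,4), '.' pass, move down to (5,4)
Step 7: enter (5,4), '.' pass, move down to (6,4)
Step 8: at (6,4) — EXIT via bottom edge, pos 4
Path length (cell visits): 7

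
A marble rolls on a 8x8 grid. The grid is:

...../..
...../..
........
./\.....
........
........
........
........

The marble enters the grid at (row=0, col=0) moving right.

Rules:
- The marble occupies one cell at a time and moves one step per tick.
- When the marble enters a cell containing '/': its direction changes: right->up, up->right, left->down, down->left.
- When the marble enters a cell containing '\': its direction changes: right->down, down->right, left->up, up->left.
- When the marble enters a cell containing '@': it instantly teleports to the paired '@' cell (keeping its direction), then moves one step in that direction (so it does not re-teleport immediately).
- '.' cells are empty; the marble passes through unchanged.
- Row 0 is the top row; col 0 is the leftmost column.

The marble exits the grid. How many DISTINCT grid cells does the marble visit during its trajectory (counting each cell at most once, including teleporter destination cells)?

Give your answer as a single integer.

Answer: 6

Derivation:
Step 1: enter (0,0), '.' pass, move right to (0,1)
Step 2: enter (0,1), '.' pass, move right to (0,2)
Step 3: enter (0,2), '.' pass, move right to (0,3)
Step 4: enter (0,3), '.' pass, move right to (0,4)
Step 5: enter (0,4), '.' pass, move right to (0,5)
Step 6: enter (0,5), '/' deflects right->up, move up to (-1,5)
Step 7: at (-1,5) — EXIT via top edge, pos 5
Distinct cells visited: 6 (path length 6)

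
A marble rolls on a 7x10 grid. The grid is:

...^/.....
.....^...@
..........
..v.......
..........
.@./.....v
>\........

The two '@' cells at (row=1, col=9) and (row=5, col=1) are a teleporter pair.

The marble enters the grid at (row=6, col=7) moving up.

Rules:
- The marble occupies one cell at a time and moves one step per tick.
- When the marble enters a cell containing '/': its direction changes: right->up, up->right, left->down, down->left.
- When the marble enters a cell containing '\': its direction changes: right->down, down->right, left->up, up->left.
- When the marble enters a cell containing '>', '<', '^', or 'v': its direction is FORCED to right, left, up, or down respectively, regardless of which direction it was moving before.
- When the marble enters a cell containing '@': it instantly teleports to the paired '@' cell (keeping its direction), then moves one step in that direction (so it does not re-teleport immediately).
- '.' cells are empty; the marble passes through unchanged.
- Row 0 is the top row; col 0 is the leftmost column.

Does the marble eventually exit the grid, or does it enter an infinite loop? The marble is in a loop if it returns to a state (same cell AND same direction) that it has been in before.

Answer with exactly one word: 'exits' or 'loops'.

Answer: exits

Derivation:
Step 1: enter (6,7), '.' pass, move up to (5,7)
Step 2: enter (5,7), '.' pass, move up to (4,7)
Step 3: enter (4,7), '.' pass, move up to (3,7)
Step 4: enter (3,7), '.' pass, move up to (2,7)
Step 5: enter (2,7), '.' pass, move up to (1,7)
Step 6: enter (1,7), '.' pass, move up to (0,7)
Step 7: enter (0,7), '.' pass, move up to (-1,7)
Step 8: at (-1,7) — EXIT via top edge, pos 7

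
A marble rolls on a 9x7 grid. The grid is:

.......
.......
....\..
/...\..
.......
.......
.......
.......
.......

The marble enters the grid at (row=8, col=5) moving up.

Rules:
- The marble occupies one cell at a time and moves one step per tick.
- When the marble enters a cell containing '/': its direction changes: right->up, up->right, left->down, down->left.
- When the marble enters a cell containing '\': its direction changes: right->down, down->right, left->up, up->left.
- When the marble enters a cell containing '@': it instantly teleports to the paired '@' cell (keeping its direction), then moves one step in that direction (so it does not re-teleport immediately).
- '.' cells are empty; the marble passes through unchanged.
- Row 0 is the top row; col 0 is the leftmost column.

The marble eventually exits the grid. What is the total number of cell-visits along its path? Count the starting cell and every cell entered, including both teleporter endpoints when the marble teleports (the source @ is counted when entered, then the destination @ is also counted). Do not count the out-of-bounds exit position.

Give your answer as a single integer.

Answer: 9

Derivation:
Step 1: enter (8,5), '.' pass, move up to (7,5)
Step 2: enter (7,5), '.' pass, move up to (6,5)
Step 3: enter (6,5), '.' pass, move up to (5,5)
Step 4: enter (5,5), '.' pass, move up to (4,5)
Step 5: enter (4,5), '.' pass, move up to (3,5)
Step 6: enter (3,5), '.' pass, move up to (2,5)
Step 7: enter (2,5), '.' pass, move up to (1,5)
Step 8: enter (1,5), '.' pass, move up to (0,5)
Step 9: enter (0,5), '.' pass, move up to (-1,5)
Step 10: at (-1,5) — EXIT via top edge, pos 5
Path length (cell visits): 9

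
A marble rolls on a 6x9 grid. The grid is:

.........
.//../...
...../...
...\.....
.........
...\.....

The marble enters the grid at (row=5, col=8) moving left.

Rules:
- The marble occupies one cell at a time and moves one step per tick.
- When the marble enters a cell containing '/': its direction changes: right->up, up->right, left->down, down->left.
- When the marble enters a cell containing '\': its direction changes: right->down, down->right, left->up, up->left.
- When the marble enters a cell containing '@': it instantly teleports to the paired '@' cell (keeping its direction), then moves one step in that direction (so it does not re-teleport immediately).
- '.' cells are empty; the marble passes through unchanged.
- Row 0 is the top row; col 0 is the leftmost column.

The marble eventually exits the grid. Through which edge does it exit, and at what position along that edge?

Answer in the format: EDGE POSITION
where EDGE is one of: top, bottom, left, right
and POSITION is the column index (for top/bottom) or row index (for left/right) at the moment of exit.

Answer: left 3

Derivation:
Step 1: enter (5,8), '.' pass, move left to (5,7)
Step 2: enter (5,7), '.' pass, move left to (5,6)
Step 3: enter (5,6), '.' pass, move left to (5,5)
Step 4: enter (5,5), '.' pass, move left to (5,4)
Step 5: enter (5,4), '.' pass, move left to (5,3)
Step 6: enter (5,3), '\' deflects left->up, move up to (4,3)
Step 7: enter (4,3), '.' pass, move up to (3,3)
Step 8: enter (3,3), '\' deflects up->left, move left to (3,2)
Step 9: enter (3,2), '.' pass, move left to (3,1)
Step 10: enter (3,1), '.' pass, move left to (3,0)
Step 11: enter (3,0), '.' pass, move left to (3,-1)
Step 12: at (3,-1) — EXIT via left edge, pos 3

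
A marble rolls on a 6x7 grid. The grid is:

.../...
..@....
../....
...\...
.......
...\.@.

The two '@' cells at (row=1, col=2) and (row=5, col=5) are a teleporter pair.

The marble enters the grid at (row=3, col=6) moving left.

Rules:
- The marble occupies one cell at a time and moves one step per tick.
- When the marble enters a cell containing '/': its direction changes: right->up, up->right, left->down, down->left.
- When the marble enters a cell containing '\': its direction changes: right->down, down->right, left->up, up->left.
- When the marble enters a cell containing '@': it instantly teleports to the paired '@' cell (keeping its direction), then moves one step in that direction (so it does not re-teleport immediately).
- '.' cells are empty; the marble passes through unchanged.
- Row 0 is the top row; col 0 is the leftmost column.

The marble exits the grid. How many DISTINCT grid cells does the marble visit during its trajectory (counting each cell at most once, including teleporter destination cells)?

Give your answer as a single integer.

Step 1: enter (3,6), '.' pass, move left to (3,5)
Step 2: enter (3,5), '.' pass, move left to (3,4)
Step 3: enter (3,4), '.' pass, move left to (3,3)
Step 4: enter (3,3), '\' deflects left->up, move up to (2,3)
Step 5: enter (2,3), '.' pass, move up to (1,3)
Step 6: enter (1,3), '.' pass, move up to (0,3)
Step 7: enter (0,3), '/' deflects up->right, move right to (0,4)
Step 8: enter (0,4), '.' pass, move right to (0,5)
Step 9: enter (0,5), '.' pass, move right to (0,6)
Step 10: enter (0,6), '.' pass, move right to (0,7)
Step 11: at (0,7) — EXIT via right edge, pos 0
Distinct cells visited: 10 (path length 10)

Answer: 10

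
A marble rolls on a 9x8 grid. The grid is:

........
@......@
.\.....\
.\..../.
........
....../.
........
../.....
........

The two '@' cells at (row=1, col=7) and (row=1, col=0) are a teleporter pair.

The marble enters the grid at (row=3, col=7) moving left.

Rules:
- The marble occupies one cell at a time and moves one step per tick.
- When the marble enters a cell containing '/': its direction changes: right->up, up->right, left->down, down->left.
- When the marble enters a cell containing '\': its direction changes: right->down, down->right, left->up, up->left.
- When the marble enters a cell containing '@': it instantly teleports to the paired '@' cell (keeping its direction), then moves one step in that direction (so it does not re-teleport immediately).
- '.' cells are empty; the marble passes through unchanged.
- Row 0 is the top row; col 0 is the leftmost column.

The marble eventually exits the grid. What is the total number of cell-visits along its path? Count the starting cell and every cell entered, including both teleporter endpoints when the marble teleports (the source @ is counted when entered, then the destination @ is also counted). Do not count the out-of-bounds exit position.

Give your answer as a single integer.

Step 1: enter (3,7), '.' pass, move left to (3,6)
Step 2: enter (3,6), '/' deflects left->down, move down to (4,6)
Step 3: enter (4,6), '.' pass, move down to (5,6)
Step 4: enter (5,6), '/' deflects down->left, move left to (5,5)
Step 5: enter (5,5), '.' pass, move left to (5,4)
Step 6: enter (5,4), '.' pass, move left to (5,3)
Step 7: enter (5,3), '.' pass, move left to (5,2)
Step 8: enter (5,2), '.' pass, move left to (5,1)
Step 9: enter (5,1), '.' pass, move left to (5,0)
Step 10: enter (5,0), '.' pass, move left to (5,-1)
Step 11: at (5,-1) — EXIT via left edge, pos 5
Path length (cell visits): 10

Answer: 10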